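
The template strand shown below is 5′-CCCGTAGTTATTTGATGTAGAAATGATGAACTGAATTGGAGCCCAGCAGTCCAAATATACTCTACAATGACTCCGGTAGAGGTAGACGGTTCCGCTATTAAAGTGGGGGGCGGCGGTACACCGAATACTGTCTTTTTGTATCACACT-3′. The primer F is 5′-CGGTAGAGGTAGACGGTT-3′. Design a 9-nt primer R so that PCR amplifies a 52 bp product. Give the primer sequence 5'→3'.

5'-TTCGGTGTA-3'

The forward primer binds at positions 74–91, so a 52 bp product ends at position 74 + 52 − 1 = 125.
The reverse primer anneals to the top strand over positions 117–125, i.e. to TACACCGAA.
Its sequence written 5'→3' is the reverse complement: TTCGGTGTA.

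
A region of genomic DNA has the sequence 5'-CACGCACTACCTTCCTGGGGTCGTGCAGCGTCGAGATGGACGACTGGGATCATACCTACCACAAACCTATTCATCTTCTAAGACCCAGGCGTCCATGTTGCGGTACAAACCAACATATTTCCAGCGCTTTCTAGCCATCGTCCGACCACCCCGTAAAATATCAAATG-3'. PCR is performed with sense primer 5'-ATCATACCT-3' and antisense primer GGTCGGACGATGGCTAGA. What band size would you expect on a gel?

The forward primer matches the template at positions 49–57.
Reverse complement of the reverse primer: TCTAGCCATCGTCCGACC. This occurs on the top strand at positions 130–147.
Product length = (reverse-primer end) − (forward-primer start) + 1 = 147 − 49 + 1 = 99 bp.

99 bp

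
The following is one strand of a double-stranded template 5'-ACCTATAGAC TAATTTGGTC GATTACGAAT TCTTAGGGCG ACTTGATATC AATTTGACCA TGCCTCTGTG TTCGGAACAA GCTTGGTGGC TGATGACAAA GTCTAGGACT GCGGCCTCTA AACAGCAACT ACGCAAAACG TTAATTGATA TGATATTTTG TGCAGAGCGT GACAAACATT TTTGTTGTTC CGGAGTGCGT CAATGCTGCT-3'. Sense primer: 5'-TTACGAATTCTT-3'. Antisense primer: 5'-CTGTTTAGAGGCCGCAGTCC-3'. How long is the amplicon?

103 bp

The forward primer matches the template at positions 23–34.
Reverse complement of the reverse primer: GGACTGCGGCCTCTAAACAG. This occurs on the top strand at positions 106–125.
The product runs from position 23 to position 125, so its length is 125 − 23 + 1 = 103 bp.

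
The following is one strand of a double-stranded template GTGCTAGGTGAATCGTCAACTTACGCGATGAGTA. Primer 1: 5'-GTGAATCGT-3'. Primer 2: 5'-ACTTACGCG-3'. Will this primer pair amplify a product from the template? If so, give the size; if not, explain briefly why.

Primer 1 (GTGAATCGT) matches the top strand at positions 8–16 (3' end points downstream).
Primer 2 (ACTTACGCG) also matches the top strand directly, at positions 19–27 — its reverse complement CGCGTAAGT is not present.
Both primers anneal to the bottom strand with 3' ends pointing the same way, so neither can prime synthesis back toward the other.

No product — both primers anneal to the same strand and extend in the same direction.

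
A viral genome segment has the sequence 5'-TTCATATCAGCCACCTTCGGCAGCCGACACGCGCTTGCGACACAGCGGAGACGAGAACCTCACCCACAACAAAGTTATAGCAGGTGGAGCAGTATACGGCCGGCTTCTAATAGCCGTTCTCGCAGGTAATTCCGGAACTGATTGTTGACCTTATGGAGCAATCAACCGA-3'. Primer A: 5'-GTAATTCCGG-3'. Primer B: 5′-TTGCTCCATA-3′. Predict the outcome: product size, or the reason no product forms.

Yes — a 36 bp product.

Primer A (GTAATTCCGG) matches the top strand at positions 126–135; it acts as a forward primer.
Primer B's reverse complement is TATGGAGCAA, matching the top strand at positions 152–161; it acts as a reverse primer.
The 3' ends face each other across positions 126–161, giving a 36 bp product.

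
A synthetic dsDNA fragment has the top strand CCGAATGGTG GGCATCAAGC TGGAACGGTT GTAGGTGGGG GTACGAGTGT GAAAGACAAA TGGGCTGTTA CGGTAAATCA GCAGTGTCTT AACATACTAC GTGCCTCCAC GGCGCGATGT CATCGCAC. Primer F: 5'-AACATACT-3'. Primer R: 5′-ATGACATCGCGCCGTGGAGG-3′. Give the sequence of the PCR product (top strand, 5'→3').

5'-AACATACTACGTGCCTCCACGGCGCGATGTCAT-3'

Forward primer AACATACT is found on the top strand at positions 91–98.
Taking the reverse complement of ATGACATCGCGCCGTGGAGG gives CCTCCACGGCGCGATGTCAT, found at positions 104–123 on the template; the primer anneals here to the top strand with its 3' end pointing upstream.
The product is the template from position 91 through 123 (33 bp).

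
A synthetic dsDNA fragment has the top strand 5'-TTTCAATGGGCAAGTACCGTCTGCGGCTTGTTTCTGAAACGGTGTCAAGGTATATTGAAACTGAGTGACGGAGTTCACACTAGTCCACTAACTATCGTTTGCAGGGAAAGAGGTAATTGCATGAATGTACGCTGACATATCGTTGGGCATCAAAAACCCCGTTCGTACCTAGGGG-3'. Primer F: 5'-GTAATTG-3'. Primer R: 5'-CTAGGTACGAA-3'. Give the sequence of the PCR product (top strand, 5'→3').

The forward primer matches the template at positions 113–119.
The reverse primer's reverse complement is TTCGTACCTAG, which matches the template at positions 162–172.
The product is the template from position 113 through 172 (60 bp).

5'-GTAATTGCATGAATGTACGCTGACATATCGTTGGGCATCAAAAACCCCGTTCGTACCTAG-3'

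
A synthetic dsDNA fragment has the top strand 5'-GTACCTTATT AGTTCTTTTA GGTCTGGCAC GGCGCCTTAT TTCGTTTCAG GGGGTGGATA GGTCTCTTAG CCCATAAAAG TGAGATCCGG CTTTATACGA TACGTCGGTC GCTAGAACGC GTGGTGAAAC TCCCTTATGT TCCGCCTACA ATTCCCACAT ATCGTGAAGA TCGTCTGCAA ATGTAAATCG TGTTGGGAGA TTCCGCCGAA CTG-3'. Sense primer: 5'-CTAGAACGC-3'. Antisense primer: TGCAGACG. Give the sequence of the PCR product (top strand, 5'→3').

The forward primer matches the template at positions 112–120.
Reverse complement of the reverse primer: CGTCTGCA. This occurs on the top strand at positions 172–179.
The product is the template from position 112 through 179 (68 bp).

5'-CTAGAACGCGTGGTGAAACTCCCTTATGTTCCGCCTACAATTCCCACATATCGTGAAGATCGTCTGCA-3'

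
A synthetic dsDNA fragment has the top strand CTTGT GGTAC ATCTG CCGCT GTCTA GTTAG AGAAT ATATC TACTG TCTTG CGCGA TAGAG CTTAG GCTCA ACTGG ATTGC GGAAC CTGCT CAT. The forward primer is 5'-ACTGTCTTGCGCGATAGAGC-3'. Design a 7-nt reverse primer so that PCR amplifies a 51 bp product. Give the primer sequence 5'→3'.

5'-TGAGCAG-3'

The forward primer binds at positions 42–61, so a 51 bp product ends at position 42 + 51 − 1 = 92.
The reverse primer anneals to the top strand over positions 86–92, i.e. to CTGCTCA.
Its sequence written 5'→3' is the reverse complement: TGAGCAG.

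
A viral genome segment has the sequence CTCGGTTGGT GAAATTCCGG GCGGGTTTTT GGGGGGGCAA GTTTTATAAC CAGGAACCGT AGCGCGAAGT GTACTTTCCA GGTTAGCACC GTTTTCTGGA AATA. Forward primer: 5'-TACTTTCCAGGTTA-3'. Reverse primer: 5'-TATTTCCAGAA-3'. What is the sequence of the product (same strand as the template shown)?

5'-TACTTTCCAGGTTAGCACCGTTTTCTGGAAATA-3'

The forward primer matches the template at positions 72–85.
Reverse complement of the reverse primer: TTCTGGAAATA. This occurs on the top strand at positions 94–104.
The product is the template from position 72 through 104 (33 bp).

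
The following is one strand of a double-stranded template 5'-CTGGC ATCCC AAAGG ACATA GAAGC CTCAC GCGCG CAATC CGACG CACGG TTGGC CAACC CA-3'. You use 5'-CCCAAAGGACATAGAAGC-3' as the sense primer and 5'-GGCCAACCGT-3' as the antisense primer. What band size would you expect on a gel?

Scanning the template, CCCAAAGGACATAGAAGC occurs at positions 8–25; this primer anneals to the bottom strand there with its 3' end pointing downstream.
The reverse primer's reverse complement is ACGGTTGGCC, which matches the template at positions 47–56.
The product runs from position 8 to position 56, so its length is 56 − 8 + 1 = 49 bp.

49 bp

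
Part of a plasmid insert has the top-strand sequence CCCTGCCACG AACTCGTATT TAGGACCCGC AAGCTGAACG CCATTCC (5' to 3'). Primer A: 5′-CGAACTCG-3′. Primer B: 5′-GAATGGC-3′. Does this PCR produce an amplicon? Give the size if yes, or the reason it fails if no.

Yes — a 38 bp product.

Primer A (CGAACTCG) matches the top strand at positions 9–16; it acts as a forward primer.
Primer B's reverse complement is GCCATTC, matching the top strand at positions 40–46; it acts as a reverse primer.
The 3' ends face each other across positions 9–46, giving a 38 bp product.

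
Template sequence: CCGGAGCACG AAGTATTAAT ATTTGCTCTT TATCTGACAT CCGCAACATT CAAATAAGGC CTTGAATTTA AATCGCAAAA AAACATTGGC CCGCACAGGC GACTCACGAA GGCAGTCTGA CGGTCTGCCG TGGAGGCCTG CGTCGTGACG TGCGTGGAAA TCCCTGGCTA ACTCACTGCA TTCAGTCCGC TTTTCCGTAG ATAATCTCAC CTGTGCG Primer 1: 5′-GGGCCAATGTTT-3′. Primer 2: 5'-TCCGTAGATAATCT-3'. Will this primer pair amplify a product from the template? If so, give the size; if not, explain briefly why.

Primer 1 (GGGCCAATGTTT) has reverse complement AAACATTGGCCC, which matches the top strand at positions 81–92; primer 1 anneals to the top strand there with its 3' end pointing upstream toward position 81.
Primer 2 (TCCGTAGATAATCT) matches the top strand directly at positions 194–207; it anneals to the bottom strand with its 3' end pointing downstream toward position 207.
The 3' ends diverge (primer 1 extends toward position 1, primer 2 toward position 217), so the primers never converge on a shared product.

No product — the primers' 3' ends point away from each other.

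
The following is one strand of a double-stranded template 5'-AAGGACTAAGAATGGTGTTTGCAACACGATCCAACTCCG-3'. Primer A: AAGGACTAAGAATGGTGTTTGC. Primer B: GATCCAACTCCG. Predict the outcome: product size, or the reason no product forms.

No product — both primers anneal to the same strand and extend in the same direction.

Primer A (AAGGACTAAGAATGGTGTTTGC) matches the top strand at positions 1–22 (3' end points downstream).
Primer B (GATCCAACTCCG) also matches the top strand directly, at positions 28–39 — its reverse complement CGGAGTTGGATC is not present.
Both primers anneal to the bottom strand with 3' ends pointing the same way, so neither can prime synthesis back toward the other.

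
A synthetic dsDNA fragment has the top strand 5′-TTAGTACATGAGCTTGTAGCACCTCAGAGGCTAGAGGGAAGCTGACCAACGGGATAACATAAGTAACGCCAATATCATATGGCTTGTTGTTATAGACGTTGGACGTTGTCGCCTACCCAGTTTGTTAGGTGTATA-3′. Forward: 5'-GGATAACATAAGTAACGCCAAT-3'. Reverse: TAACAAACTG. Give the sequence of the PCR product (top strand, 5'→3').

The forward primer matches the template at positions 52–73.
The reverse primer's reverse complement is CAGTTTGTTA, which matches the template at positions 118–127.
The product is the template from position 52 through 127 (76 bp).

5'-GGATAACATAAGTAACGCCAATATCATATGGCTTGTTGTTATAGACGTTGGACGTTGTCGCCTACCCAGTTTGTTA-3'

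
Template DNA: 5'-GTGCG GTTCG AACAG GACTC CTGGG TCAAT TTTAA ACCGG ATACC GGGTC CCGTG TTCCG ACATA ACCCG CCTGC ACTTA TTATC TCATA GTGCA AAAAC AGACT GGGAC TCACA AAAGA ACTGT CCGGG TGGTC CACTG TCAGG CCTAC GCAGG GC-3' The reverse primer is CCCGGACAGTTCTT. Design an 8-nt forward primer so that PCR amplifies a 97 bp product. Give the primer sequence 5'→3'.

The reverse primer's reverse complement AAGAACTGTCCGGG matches the template at positions 117–130, so the product ends at position 130.
A 97 bp product then starts at position 130 − 97 + 1 = 34.
The forward primer is identical to the top strand there: AAACCGGA.

5'-AAACCGGA-3'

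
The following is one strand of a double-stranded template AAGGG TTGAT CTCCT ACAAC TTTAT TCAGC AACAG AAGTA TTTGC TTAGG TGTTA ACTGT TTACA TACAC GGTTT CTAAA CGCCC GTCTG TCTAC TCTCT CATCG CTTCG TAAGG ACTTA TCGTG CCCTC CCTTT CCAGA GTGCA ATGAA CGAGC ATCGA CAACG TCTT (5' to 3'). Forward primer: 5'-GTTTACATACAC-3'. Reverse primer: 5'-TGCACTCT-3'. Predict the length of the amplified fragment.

Scanning the template, GTTTACATACAC occurs at positions 59–70; this primer anneals to the bottom strand there with its 3' end pointing downstream.
The reverse primer's reverse complement is AGAGTGCA, which matches the template at positions 138–145.
Amplicon spans positions 59–145: 87 bp.

87 bp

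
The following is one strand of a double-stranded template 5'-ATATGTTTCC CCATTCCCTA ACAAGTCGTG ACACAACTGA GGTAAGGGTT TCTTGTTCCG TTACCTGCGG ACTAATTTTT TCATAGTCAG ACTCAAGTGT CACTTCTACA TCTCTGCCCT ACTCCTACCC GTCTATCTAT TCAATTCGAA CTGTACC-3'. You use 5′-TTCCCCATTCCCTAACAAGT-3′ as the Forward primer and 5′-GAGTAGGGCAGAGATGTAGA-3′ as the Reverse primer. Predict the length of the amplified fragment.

The forward primer matches the template at positions 7–26.
Taking the reverse complement of GAGTAGGGCAGAGATGTAGA gives TCTACATCTCTGCCCTACTC, found at positions 105–124 on the template; the primer anneals here to the top strand with its 3' end pointing upstream.
Amplicon spans positions 7–124: 118 bp.

118 bp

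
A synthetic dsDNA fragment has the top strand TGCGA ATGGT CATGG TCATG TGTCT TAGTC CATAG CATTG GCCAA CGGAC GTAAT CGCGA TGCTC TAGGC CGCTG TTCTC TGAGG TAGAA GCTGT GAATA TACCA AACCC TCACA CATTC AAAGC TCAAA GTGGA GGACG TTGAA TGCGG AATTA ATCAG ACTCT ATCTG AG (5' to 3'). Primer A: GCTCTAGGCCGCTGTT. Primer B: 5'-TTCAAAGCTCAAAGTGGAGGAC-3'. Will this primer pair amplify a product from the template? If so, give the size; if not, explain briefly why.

No product — both primers anneal to the same strand and extend in the same direction.

Primer A (GCTCTAGGCCGCTGTT) matches the top strand at positions 62–77 (3' end points downstream).
Primer B (TTCAAAGCTCAAAGTGGAGGAC) also matches the top strand directly, at positions 118–139 — its reverse complement GTCCTCCACTTTGAGCTTTGAA is not present.
Both primers anneal to the bottom strand with 3' ends pointing the same way, so neither can prime synthesis back toward the other.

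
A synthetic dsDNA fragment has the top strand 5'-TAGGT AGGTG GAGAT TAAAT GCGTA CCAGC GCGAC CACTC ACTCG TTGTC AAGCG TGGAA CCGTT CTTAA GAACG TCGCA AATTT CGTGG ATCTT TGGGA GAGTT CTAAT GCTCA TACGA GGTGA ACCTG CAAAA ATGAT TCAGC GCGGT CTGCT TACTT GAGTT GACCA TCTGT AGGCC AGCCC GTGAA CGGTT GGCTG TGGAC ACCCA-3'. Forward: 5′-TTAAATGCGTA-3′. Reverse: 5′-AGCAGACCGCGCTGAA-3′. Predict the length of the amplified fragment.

141 bp

Scanning the template, TTAAATGCGTA occurs at positions 15–25; this primer anneals to the bottom strand there with its 3' end pointing downstream.
The reverse primer's reverse complement is TTCAGCGCGGTCTGCT, which matches the template at positions 140–155.
Amplicon spans positions 15–155: 141 bp.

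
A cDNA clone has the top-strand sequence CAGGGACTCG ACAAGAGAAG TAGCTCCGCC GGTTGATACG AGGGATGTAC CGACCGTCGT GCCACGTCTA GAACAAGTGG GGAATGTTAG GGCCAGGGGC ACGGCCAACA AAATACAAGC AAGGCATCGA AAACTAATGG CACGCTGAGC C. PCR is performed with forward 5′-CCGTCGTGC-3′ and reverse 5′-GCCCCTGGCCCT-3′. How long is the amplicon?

47 bp

Forward primer CCGTCGTGC is found on the top strand at positions 54–62.
The reverse primer's reverse complement is AGGGCCAGGGGC, which matches the template at positions 89–100.
Product length = (reverse-primer end) − (forward-primer start) + 1 = 100 − 54 + 1 = 47 bp.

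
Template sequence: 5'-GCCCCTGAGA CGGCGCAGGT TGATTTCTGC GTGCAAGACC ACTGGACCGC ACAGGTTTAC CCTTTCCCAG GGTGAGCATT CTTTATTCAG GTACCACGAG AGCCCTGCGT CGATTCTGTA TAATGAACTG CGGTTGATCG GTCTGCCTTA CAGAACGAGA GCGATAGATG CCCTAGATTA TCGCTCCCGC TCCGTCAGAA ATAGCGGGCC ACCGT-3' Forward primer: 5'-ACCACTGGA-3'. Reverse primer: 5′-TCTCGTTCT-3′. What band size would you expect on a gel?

The forward primer matches the template at positions 38–46.
Reverse complement of the reverse primer: AGAACGAGA. This occurs on the top strand at positions 152–160.
Amplicon spans positions 38–160: 123 bp.

123 bp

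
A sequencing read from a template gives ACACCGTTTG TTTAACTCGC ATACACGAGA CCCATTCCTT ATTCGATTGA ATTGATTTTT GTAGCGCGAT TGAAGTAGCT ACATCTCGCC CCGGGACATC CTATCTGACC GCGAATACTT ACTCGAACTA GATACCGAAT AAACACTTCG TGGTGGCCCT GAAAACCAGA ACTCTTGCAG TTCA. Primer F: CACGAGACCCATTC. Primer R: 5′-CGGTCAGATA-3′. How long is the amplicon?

Scanning the template, CACGAGACCCATTC occurs at positions 24–37; this primer anneals to the bottom strand there with its 3' end pointing downstream.
The reverse primer's reverse complement is TATCTGACCG, which matches the template at positions 102–111.
Amplicon spans positions 24–111: 88 bp.

88 bp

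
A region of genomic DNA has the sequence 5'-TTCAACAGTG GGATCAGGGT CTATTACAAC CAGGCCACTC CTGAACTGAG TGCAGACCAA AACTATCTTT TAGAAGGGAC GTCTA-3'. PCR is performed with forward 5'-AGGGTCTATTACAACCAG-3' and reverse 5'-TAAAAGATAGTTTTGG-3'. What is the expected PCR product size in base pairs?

Scanning the template, AGGGTCTATTACAACCAG occurs at positions 16–33; this primer anneals to the bottom strand there with its 3' end pointing downstream.
Taking the reverse complement of TAAAAGATAGTTTTGG gives CCAAAACTATCTTTTA, found at positions 57–72 on the template; the primer anneals here to the top strand with its 3' end pointing upstream.
Product length = (reverse-primer end) − (forward-primer start) + 1 = 72 − 16 + 1 = 57 bp.

57 bp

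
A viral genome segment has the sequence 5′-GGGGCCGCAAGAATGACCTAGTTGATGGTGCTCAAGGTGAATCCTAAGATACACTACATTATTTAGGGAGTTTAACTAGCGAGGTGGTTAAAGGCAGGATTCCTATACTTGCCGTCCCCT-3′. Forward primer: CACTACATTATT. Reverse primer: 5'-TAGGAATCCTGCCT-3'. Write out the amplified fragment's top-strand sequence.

5'-CACTACATTATTTAGGGAGTTTAACTAGCGAGGTGGTTAAAGGCAGGATTCCTA-3'

The forward primer matches the template at positions 52–63.
Reverse complement of the reverse primer: AGGCAGGATTCCTA. This occurs on the top strand at positions 92–105.
The product is the template from position 52 through 105 (54 bp).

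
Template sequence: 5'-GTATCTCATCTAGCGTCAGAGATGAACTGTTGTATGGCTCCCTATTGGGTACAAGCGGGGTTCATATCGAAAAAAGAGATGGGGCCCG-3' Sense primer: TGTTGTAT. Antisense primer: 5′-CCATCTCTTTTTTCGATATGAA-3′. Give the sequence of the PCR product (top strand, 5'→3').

5'-TGTTGTATGGCTCCCTATTGGGTACAAGCGGGGTTCATATCGAAAAAAGAGATGG-3'

The forward primer matches the template at positions 28–35.
Reverse complement of the reverse primer: TTCATATCGAAAAAAGAGATGG. This occurs on the top strand at positions 61–82.
The product is the template from position 28 through 82 (55 bp).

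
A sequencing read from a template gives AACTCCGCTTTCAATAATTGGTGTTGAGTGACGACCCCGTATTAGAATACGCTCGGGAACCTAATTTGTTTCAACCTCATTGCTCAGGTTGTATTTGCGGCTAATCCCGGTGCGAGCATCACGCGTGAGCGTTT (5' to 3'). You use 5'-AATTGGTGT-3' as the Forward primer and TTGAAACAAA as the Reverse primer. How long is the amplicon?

Forward primer AATTGGTGT is found on the top strand at positions 16–24.
Reverse complement of the reverse primer: TTTGTTTCAA. This occurs on the top strand at positions 65–74.
Product length = (reverse-primer end) − (forward-primer start) + 1 = 74 − 16 + 1 = 59 bp.

59 bp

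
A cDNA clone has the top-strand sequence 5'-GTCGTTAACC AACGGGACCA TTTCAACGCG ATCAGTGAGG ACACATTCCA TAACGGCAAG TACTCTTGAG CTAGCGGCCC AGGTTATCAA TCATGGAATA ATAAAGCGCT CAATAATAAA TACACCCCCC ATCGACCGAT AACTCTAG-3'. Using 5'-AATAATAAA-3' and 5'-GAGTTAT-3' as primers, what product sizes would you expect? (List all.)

The forward primer AATAATAAA matches the top strand at positions 97–105, 112–120.
The reverse primer's reverse complement is ATAACTC, matching at positions 139–145.
Each forward site pairs with the reverse site to give a product ending at position 145: sizes 49, 34 bp.

49 bp, 34 bp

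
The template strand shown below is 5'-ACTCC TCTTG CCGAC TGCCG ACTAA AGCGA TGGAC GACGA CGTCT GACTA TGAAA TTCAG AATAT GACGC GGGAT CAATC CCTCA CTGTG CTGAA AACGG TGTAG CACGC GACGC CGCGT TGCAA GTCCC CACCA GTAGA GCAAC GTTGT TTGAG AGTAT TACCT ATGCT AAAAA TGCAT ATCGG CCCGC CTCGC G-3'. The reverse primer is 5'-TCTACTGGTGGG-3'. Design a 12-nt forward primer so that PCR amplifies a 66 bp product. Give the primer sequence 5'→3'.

5'-TCAATCCCTCAC-3'

The reverse primer's reverse complement CCCACCAGTAGA matches the template at positions 129–140, so the product ends at position 140.
A 66 bp product then starts at position 140 − 66 + 1 = 75.
The forward primer is identical to the top strand there: TCAATCCCTCAC.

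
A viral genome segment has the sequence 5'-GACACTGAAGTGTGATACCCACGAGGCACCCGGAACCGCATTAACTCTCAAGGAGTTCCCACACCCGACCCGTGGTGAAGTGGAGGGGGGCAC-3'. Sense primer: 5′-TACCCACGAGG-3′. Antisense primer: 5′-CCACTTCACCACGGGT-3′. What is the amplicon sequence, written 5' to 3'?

The forward primer matches the template at positions 16–26.
The reverse primer's reverse complement is ACCCGTGGTGAAGTGG, which matches the template at positions 68–83.
The product is the template from position 16 through 83 (68 bp).

5'-TACCCACGAGGCACCCGGAACCGCATTAACTCTCAAGGAGTTCCCACACCCGACCCGTGGTGAAGTGG-3'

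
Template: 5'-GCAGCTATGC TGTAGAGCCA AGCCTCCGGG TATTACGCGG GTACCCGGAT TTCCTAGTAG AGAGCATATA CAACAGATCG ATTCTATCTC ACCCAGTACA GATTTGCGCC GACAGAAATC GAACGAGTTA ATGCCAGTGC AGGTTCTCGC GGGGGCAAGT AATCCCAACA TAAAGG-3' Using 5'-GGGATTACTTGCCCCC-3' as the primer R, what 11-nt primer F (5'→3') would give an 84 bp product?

The reverse primer's reverse complement GGGGGCAAGTAATCCC matches the template at positions 151–166, so the product ends at position 166.
An 84 bp product then starts at position 166 − 84 + 1 = 83.
The forward primer is identical to the top strand there: TCTATCTCACC.

5'-TCTATCTCACC-3'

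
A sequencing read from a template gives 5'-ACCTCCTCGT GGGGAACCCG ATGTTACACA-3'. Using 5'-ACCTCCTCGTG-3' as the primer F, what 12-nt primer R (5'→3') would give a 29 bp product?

5'-GTGTAACATCGG-3'

The forward primer binds at positions 1–11, so a 29 bp product ends at position 1 + 29 − 1 = 29.
The reverse primer anneals to the top strand over positions 18–29, i.e. to CCGATGTTACAC.
Its sequence written 5'→3' is the reverse complement: GTGTAACATCGG.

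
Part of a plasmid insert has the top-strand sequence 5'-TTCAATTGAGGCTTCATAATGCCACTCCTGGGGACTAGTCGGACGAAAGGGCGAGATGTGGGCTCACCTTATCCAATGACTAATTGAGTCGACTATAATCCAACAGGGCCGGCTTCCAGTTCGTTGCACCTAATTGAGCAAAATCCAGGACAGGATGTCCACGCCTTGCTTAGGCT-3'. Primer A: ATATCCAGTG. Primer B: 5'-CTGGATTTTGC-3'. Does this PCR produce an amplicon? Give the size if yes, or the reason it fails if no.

Primer A (ATATCCAGTG) does not match the top strand, and its reverse complement CACTGGATAT does not match either.
With no annealing site for primer A, no amplification occurs.

No product — primer A has no binding site in the template.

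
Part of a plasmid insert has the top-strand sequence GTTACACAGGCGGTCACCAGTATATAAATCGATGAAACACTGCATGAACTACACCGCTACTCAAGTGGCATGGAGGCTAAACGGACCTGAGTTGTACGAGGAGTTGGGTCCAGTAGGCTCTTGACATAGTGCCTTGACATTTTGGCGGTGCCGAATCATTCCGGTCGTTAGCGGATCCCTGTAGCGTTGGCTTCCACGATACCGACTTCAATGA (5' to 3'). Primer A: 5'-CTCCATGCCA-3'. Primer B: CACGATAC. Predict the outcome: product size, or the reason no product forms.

No product — the primers' 3' ends point away from each other.

Primer A (CTCCATGCCA) has reverse complement TGGCATGGAG, which matches the top strand at positions 66–75; primer A anneals to the top strand there with its 3' end pointing upstream toward position 66.
Primer B (CACGATAC) matches the top strand directly at positions 195–202; it anneals to the bottom strand with its 3' end pointing downstream toward position 202.
The 3' ends diverge (primer A extends toward position 1, primer B toward position 214), so the primers never converge on a shared product.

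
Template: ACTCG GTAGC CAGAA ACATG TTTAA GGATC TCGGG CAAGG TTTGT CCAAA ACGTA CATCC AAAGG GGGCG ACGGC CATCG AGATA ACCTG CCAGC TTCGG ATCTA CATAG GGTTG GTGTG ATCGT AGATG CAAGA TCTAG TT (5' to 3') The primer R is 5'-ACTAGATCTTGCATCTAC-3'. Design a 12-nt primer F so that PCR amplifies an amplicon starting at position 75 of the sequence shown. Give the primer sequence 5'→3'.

5'-CCATCGAGATAA-3'

The reverse primer's reverse complement GTAGATGCAAGATCTAGT matches the template at positions 124–141; the product starts at position 75.
The forward primer is identical to the top strand over positions 75–86: CCATCGAGATAA.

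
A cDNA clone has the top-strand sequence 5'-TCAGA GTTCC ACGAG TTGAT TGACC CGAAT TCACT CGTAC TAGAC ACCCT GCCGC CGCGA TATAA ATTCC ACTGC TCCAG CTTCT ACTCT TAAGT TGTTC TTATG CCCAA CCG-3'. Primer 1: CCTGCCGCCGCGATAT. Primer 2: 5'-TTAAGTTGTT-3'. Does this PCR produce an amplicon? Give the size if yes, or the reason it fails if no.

No product — both primers anneal to the same strand and extend in the same direction.

Primer 1 (CCTGCCGCCGCGATAT) matches the top strand at positions 48–63 (3' end points downstream).
Primer 2 (TTAAGTTGTT) also matches the top strand directly, at positions 90–99 — its reverse complement AACAACTTAA is not present.
Both primers anneal to the bottom strand with 3' ends pointing the same way, so neither can prime synthesis back toward the other.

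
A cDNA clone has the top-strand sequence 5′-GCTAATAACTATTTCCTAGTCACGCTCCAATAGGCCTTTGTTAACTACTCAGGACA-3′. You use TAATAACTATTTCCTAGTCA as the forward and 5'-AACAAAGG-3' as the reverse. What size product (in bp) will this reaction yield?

40 bp

The forward primer matches the template at positions 3–22.
Reverse complement of the reverse primer: CCTTTGTT. This occurs on the top strand at positions 35–42.
Amplicon spans positions 3–42: 40 bp.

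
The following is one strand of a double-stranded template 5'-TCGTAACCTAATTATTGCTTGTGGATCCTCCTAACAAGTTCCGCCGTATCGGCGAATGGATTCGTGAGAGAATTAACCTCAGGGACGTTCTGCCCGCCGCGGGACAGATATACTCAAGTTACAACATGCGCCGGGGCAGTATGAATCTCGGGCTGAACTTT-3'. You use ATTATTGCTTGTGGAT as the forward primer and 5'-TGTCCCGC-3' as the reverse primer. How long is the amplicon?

96 bp

The forward primer matches the template at positions 11–26.
Reverse complement of the reverse primer: GCGGGACA. This occurs on the top strand at positions 99–106.
Product length = (reverse-primer end) − (forward-primer start) + 1 = 106 − 11 + 1 = 96 bp.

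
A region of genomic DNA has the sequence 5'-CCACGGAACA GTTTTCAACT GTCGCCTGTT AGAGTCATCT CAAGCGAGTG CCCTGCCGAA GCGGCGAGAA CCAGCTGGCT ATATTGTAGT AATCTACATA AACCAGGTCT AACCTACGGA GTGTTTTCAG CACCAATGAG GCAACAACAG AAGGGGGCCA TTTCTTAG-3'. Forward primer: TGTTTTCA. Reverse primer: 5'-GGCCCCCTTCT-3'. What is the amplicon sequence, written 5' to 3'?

5'-TGTTTTCAGCACCAATGAGGCAACAACAGAAGGGGGCC-3'

The forward primer matches the template at positions 122–129.
Reverse complement of the reverse primer: AGAAGGGGGCC. This occurs on the top strand at positions 149–159.
The product is the template from position 122 through 159 (38 bp).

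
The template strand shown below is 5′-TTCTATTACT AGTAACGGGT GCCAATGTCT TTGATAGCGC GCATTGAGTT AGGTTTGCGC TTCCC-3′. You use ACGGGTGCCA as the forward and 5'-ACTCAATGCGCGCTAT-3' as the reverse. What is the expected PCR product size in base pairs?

35 bp

Forward primer ACGGGTGCCA is found on the top strand at positions 15–24.
Reverse complement of the reverse primer: ATAGCGCGCATTGAGT. This occurs on the top strand at positions 34–49.
Amplicon spans positions 15–49: 35 bp.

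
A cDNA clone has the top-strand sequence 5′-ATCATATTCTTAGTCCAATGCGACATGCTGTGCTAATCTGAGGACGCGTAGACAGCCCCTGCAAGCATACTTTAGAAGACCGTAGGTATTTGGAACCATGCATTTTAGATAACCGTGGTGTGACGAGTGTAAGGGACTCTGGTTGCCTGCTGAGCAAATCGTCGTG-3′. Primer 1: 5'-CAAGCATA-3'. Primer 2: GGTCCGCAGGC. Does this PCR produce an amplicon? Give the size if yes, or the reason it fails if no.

No product — primer 2 has no binding site in the template.

Primer 2 (GGTCCGCAGGC) does not match the top strand, and its reverse complement GCCTGCGGACC does not match either.
With no annealing site for primer 2, no amplification occurs.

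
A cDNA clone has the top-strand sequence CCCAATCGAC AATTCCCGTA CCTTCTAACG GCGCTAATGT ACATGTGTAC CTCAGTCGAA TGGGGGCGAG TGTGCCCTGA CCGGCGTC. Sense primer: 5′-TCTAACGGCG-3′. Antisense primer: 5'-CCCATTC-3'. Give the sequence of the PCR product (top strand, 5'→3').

5'-TCTAACGGCGCTAATGTACATGTGTACCTCAGTCGAATGGG-3'

The forward primer matches the template at positions 24–33.
Taking the reverse complement of CCCATTC gives GAATGGG, found at positions 58–64 on the template; the primer anneals here to the top strand with its 3' end pointing upstream.
The product is the template from position 24 through 64 (41 bp).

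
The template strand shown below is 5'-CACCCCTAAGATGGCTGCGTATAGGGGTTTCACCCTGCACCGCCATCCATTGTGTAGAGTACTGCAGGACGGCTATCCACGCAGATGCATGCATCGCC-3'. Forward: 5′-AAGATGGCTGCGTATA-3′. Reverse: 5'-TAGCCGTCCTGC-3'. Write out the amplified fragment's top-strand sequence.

5'-AAGATGGCTGCGTATAGGGGTTTCACCCTGCACCGCCATCCATTGTGTAGAGTACTGCAGGACGGCTA-3'

The forward primer matches the template at positions 8–23.
Reverse complement of the reverse primer: GCAGGACGGCTA. This occurs on the top strand at positions 64–75.
The product is the template from position 8 through 75 (68 bp).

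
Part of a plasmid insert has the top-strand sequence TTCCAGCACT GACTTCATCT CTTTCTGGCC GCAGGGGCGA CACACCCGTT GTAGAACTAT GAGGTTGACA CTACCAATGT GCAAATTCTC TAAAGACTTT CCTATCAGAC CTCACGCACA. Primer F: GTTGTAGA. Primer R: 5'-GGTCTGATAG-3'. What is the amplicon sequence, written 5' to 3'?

Scanning the template, GTTGTAGA occurs at positions 48–55; this primer anneals to the bottom strand there with its 3' end pointing downstream.
The reverse primer's reverse complement is CTATCAGACC, which matches the template at positions 102–111.
The product is the template from position 48 through 111 (64 bp).

5'-GTTGTAGAACTATGAGGTTGACACTACCAATGTGCAAATTCTCTAAAGACTTTCCTATCAGACC-3'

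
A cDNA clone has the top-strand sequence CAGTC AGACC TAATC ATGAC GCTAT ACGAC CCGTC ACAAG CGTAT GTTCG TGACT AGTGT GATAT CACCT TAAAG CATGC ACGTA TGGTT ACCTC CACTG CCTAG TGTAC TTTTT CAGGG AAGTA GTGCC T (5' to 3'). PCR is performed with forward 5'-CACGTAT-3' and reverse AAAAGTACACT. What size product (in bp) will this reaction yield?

Forward primer CACGTAT is found on the top strand at positions 80–86.
Reverse complement of the reverse primer: AGTGTACTTTT. This occurs on the top strand at positions 104–114.
Product length = (reverse-primer end) − (forward-primer start) + 1 = 114 − 80 + 1 = 35 bp.

35 bp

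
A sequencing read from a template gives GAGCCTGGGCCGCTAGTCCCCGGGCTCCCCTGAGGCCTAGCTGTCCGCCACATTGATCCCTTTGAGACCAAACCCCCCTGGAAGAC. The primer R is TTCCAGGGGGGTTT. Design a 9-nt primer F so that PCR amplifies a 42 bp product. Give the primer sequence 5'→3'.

The reverse primer's reverse complement AAACCCCCCTGGAA matches the template at positions 70–83, so the product ends at position 83.
A 42 bp product then starts at position 83 − 42 + 1 = 42.
The forward primer is identical to the top strand there: TGTCCGCCA.

5'-TGTCCGCCA-3'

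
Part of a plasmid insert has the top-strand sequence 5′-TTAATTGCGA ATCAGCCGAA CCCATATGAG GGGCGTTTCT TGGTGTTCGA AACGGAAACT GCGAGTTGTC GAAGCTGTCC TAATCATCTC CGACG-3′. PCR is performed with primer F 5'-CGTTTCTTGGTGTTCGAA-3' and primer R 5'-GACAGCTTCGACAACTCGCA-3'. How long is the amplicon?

46 bp

The forward primer matches the template at positions 34–51.
The reverse primer's reverse complement is TGCGAGTTGTCGAAGCTGTC, which matches the template at positions 60–79.
Amplicon spans positions 34–79: 46 bp.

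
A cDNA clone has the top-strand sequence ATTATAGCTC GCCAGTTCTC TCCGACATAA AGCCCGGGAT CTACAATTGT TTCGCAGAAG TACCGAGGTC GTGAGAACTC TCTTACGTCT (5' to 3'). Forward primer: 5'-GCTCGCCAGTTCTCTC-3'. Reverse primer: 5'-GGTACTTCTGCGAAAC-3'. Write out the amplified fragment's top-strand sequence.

5'-GCTCGCCAGTTCTCTCCGACATAAAGCCCGGGATCTACAATTGTTTCGCAGAAGTACC-3'

The forward primer matches the template at positions 7–22.
Reverse complement of the reverse primer: GTTTCGCAGAAGTACC. This occurs on the top strand at positions 49–64.
The product is the template from position 7 through 64 (58 bp).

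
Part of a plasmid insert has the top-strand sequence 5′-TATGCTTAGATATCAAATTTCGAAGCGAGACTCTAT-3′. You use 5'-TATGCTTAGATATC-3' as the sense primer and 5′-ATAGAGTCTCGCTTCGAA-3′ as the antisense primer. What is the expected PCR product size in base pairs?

36 bp

Forward primer TATGCTTAGATATC is found on the top strand at positions 1–14.
The reverse primer's reverse complement is TTCGAAGCGAGACTCTAT, which matches the template at positions 19–36.
Product length = (reverse-primer end) − (forward-primer start) + 1 = 36 − 1 + 1 = 36 bp.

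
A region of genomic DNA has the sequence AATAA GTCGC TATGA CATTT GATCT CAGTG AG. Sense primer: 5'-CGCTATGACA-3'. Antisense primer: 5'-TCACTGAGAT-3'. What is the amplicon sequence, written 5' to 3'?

Forward primer CGCTATGACA is found on the top strand at positions 8–17.
Reverse complement of the reverse primer: ATCTCAGTGA. This occurs on the top strand at positions 22–31.
The product is the template from position 8 through 31 (24 bp).

5'-CGCTATGACATTTGATCTCAGTGA-3'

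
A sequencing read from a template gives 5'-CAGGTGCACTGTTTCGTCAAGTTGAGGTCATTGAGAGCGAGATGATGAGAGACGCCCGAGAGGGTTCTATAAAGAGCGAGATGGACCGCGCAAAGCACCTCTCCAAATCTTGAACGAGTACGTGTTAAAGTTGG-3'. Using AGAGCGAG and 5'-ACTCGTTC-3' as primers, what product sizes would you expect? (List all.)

The forward primer AGAGCGAG matches the top strand at positions 34–41, 73–80.
The reverse primer's reverse complement is GAACGAGT, matching at positions 112–119.
Each forward site pairs with the reverse site to give a product ending at position 119: sizes 86, 47 bp.

86 bp, 47 bp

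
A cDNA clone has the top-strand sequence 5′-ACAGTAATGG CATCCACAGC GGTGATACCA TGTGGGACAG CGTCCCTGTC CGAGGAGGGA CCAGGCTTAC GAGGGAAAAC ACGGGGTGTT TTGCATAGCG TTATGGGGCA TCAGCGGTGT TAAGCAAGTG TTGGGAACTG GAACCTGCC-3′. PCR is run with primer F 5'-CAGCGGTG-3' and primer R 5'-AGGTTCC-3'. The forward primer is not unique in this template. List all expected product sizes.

The forward primer CAGCGGTG matches the top strand at positions 17–24, 112–119.
The reverse primer's reverse complement is GGAACCT, matching at positions 140–146.
Each forward site pairs with the reverse site to give a product ending at position 146: sizes 130, 35 bp.

130 bp, 35 bp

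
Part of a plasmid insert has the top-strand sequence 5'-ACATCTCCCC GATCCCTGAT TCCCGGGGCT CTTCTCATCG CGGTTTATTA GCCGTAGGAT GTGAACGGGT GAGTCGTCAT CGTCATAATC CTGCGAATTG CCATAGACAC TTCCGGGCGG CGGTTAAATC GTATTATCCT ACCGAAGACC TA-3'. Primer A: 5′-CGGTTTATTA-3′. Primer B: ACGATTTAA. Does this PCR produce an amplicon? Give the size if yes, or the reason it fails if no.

Primer A (CGGTTTATTA) matches the top strand at positions 41–50; it acts as a forward primer.
Primer B's reverse complement is TTAAATCGT, matching the top strand at positions 124–132; it acts as a reverse primer.
The 3' ends face each other across positions 41–132, giving a 92 bp product.

Yes — a 92 bp product.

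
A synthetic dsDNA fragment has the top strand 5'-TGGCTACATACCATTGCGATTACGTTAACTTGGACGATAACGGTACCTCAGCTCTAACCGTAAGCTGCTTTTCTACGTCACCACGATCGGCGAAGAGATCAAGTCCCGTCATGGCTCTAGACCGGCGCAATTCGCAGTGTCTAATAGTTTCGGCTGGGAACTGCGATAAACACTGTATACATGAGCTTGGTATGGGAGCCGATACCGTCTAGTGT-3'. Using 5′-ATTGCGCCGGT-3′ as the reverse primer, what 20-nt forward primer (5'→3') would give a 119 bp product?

The reverse primer's reverse complement ACCGGCGCAAT matches the template at positions 121–131, so the product ends at position 131.
A 119 bp product then starts at position 131 − 119 + 1 = 13.
The forward primer is identical to the top strand there: ATTGCGATTACGTTAACTTG.

5'-ATTGCGATTACGTTAACTTG-3'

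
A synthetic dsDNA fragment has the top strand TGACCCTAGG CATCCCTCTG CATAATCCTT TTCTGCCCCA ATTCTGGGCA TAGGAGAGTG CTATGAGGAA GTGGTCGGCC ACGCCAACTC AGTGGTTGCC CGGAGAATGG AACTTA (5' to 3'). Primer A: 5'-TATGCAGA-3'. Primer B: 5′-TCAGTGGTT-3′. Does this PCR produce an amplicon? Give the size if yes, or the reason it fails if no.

No product — the primers' 3' ends point away from each other.

Primer A (TATGCAGA) has reverse complement TCTGCATA, which matches the top strand at positions 17–24; primer A anneals to the top strand there with its 3' end pointing upstream toward position 17.
Primer B (TCAGTGGTT) matches the top strand directly at positions 89–97; it anneals to the bottom strand with its 3' end pointing downstream toward position 97.
The 3' ends diverge (primer A extends toward position 1, primer B toward position 116), so the primers never converge on a shared product.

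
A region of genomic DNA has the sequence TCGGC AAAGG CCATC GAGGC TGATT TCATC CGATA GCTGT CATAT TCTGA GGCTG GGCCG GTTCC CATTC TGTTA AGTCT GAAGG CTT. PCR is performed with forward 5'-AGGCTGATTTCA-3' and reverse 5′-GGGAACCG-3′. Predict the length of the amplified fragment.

50 bp

The forward primer matches the template at positions 17–28.
Taking the reverse complement of GGGAACCG gives CGGTTCCC, found at positions 59–66 on the template; the primer anneals here to the top strand with its 3' end pointing upstream.
Product length = (reverse-primer end) − (forward-primer start) + 1 = 66 − 17 + 1 = 50 bp.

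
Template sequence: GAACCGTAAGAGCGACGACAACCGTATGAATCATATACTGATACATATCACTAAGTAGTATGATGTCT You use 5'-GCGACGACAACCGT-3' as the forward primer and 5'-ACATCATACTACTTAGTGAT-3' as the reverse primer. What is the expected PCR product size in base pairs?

Forward primer GCGACGACAACCGT is found on the top strand at positions 12–25.
Taking the reverse complement of ACATCATACTACTTAGTGAT gives ATCACTAAGTAGTATGATGT, found at positions 47–66 on the template; the primer anneals here to the top strand with its 3' end pointing upstream.
The product runs from position 12 to position 66, so its length is 66 − 12 + 1 = 55 bp.

55 bp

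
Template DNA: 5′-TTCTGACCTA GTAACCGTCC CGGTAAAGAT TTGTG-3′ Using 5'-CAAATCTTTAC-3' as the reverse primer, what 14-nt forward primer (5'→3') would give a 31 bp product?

The reverse primer's reverse complement GTAAAGATTTG matches the template at positions 23–33, so the product ends at position 33.
A 31 bp product then starts at position 33 − 31 + 1 = 3.
The forward primer is identical to the top strand there: CTGACCTAGTAACC.

5'-CTGACCTAGTAACC-3'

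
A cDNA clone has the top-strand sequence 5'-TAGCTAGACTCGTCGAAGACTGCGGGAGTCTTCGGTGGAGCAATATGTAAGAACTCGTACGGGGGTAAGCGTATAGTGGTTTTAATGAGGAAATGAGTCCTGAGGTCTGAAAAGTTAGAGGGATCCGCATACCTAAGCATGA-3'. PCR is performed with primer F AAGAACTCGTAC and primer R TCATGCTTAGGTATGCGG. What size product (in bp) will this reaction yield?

Forward primer AAGAACTCGTAC is found on the top strand at positions 49–60.
The reverse primer's reverse complement is CCGCATACCTAAGCATGA, which matches the template at positions 125–142.
The product runs from position 49 to position 142, so its length is 142 − 49 + 1 = 94 bp.

94 bp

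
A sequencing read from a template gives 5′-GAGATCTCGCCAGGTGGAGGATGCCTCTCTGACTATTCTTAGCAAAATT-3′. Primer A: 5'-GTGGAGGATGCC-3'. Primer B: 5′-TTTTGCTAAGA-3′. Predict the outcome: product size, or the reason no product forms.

Yes — a 34 bp product.

Primer A (GTGGAGGATGCC) matches the top strand at positions 14–25; it acts as a forward primer.
Primer B's reverse complement is TCTTAGCAAAA, matching the top strand at positions 37–47; it acts as a reverse primer.
The 3' ends face each other across positions 14–47, giving a 34 bp product.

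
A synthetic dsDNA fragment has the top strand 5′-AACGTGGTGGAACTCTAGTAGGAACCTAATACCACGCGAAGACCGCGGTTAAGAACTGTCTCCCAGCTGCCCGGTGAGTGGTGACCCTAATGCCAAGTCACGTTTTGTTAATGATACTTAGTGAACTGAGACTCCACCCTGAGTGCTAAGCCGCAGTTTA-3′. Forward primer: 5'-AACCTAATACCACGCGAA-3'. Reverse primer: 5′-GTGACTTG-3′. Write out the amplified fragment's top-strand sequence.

Forward primer AACCTAATACCACGCGAA is found on the top strand at positions 23–40.
Reverse complement of the reverse primer: CAAGTCAC. This occurs on the top strand at positions 94–101.
The product is the template from position 23 through 101 (79 bp).

5'-AACCTAATACCACGCGAAGACCGCGGTTAAGAACTGTCTCCCAGCTGCCCGGTGAGTGGTGACCCTAATGCCAAGTCAC-3'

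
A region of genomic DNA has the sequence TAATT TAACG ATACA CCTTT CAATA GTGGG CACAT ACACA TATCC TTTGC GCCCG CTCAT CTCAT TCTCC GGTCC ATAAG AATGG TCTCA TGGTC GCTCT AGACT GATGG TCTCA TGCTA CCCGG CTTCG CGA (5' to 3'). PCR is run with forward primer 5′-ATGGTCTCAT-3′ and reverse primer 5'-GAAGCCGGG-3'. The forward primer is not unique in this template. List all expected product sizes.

The forward primer ATGGTCTCAT matches the top strand at positions 82–91, 107–116.
The reverse primer's reverse complement is CCCGGCTTC, matching at positions 121–129.
Each forward site pairs with the reverse site to give a product ending at position 129: sizes 48, 23 bp.

48 bp, 23 bp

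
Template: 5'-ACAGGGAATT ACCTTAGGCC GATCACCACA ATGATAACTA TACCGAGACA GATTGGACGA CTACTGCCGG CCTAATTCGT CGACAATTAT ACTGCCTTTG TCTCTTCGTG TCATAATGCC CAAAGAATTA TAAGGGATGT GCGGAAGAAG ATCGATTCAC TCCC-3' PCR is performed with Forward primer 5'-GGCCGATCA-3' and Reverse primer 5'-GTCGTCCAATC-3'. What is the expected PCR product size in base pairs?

45 bp

Scanning the template, GGCCGATCA occurs at positions 17–25; this primer anneals to the bottom strand there with its 3' end pointing downstream.
Reverse complement of the reverse primer: GATTGGACGAC. This occurs on the top strand at positions 51–61.
Amplicon spans positions 17–61: 45 bp.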